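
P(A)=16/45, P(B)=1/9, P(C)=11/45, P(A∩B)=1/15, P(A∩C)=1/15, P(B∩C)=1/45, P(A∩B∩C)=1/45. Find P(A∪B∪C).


P(A∪B∪C) = P(A)+P(B)+P(C) - P(AB)-P(AC)-P(BC) + P(ABC)
= 16/45+1/9+11/45 - 1/15-1/15-1/45 + 1/45
= 26/45

26/45


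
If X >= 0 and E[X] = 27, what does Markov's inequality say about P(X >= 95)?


Markov: P(X >= a) <= E[X]/a
P(X >= 95) <= 27/95

27/95


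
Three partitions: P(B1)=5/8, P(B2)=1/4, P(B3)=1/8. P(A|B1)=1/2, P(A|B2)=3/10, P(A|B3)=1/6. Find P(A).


P(A) = P(A|B1)P(B1) + P(A|B2)P(B2) + P(A|B3)P(B3)
= 1/2*5/8 + 3/10*1/4 + 1/6*1/8
= 5/16 + 3/40 + 1/48 = 49/120

49/120


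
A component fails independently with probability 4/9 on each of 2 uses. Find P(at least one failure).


P(at least one) = 1 - P(none)
P(none) = (1 - 4/9)^2 = (5/9)^2 = 25/81
P(at least one) = 1 - 25/81 = 56/81

56/81


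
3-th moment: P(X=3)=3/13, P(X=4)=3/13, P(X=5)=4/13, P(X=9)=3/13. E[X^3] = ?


E[X^3] = sum(x^3 * P(x))
= 27*3/13 + 64*3/13 + 125*4/13 + 729*3/13
= 2960/13

2960/13


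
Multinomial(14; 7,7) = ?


14! = 87178291200
Denominator: 7!=5040 * 7!=5040
Coefficient = 87178291200 / 25401600 = 3432

3432


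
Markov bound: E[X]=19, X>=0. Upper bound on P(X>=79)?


Markov: P(X >= a) <= E[X]/a
P(X >= 79) <= 19/79

19/79


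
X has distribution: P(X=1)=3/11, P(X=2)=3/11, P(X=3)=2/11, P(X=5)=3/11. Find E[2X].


E[2X] = sum(g(x)*P(x))
= 2*3/11 + 4*3/11 + 6*2/11 + 10*3/11
= 60/11

60/11


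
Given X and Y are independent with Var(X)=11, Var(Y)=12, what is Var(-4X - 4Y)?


Independence => Cov(X,Y)=0
Var(-4X - 4Y) = (-4)^2*Var(X) + (-4)^2*Var(Y)
= 16*11 + 16*12 = 368

368


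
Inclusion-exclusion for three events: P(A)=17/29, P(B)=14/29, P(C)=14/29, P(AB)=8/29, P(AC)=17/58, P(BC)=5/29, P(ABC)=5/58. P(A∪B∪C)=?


P(A∪B∪C) = P(A)+P(B)+P(C) - P(AB)-P(AC)-P(BC) + P(ABC)
= 17/29+14/29+14/29 - 8/29-17/58-5/29 + 5/58
= 26/29

26/29


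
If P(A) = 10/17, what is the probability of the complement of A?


P(A') = 1 - P(A) = 1 - 10/17 = 7/17

7/17


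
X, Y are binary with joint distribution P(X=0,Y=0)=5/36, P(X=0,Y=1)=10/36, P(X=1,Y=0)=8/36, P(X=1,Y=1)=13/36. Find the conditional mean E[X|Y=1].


P(Y=1) = 23/36
E[X|Y=1] = (0*10 + 1*13)/23 = 13/23

13/23


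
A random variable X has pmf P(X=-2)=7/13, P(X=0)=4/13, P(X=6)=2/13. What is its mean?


E[X] = sum(x * P(x))
= -2*7/13 + 0*4/13 + 6*2/13
= -2/13

-2/13


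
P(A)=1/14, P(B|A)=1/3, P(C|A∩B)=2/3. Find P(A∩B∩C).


P(A∩B∩C) = P(A) * P(B|A) * P(C|A∩B)
= 1/14 * 1/3 * 2/3
= 1/42 * 2/3 = 1/63

1/63


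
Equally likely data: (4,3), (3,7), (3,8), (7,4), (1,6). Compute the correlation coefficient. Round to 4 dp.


Cov(X,Y) = -1.9600, Var(X) = 3.8400, Var(Y) = 3.4400
rho = Cov/(sqrt(VarX)*sqrt(VarY)) = -0.5393

-0.5393


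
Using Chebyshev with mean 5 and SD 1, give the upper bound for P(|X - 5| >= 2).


k = 2/1 = 2
Chebyshev: P(|X-mu| >= k*sigma) <= 1/k^2 = 1/2^2 = 1/4

1/4


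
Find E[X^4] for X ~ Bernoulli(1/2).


For Bernoulli: X in {0,1}
E[X^4] = 0^4*(1-1/2) + 1^4*1/2 = 1/2

1/2


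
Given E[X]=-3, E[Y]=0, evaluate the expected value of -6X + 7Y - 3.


E[-6X + 7Y - 3] = -6*E[X] + 7*E[Y] - 3
= (-6)*(-3) + (7)*(0) + (-3)
= 18 + 0 - 3 = 15

15


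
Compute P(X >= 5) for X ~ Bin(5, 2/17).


P(X>=5) = P(X=5)
= 32/1419857
= 32/1419857

32/1419857


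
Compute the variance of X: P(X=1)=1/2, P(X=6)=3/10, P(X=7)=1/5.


E[X] = 37/10, E[X^2] = 211/10
Var(X) = E[X^2] - (E[X])^2 = 211/10 - (37/10)^2 = 741/100

741/100


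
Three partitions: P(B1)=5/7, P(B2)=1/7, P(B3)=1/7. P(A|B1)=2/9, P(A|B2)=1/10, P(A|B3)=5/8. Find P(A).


P(A) = P(A|B1)P(B1) + P(A|B2)P(B2) + P(A|B3)P(B3)
= 2/9*5/7 + 1/10*1/7 + 5/8*1/7
= 10/63 + 1/70 + 5/56 = 661/2520

661/2520


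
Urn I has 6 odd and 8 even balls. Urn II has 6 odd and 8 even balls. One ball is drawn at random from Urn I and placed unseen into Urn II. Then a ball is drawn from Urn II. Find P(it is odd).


P(transfer odd) = 6/14 = 3/7; P(transfer even) = 4/7
If odd transferred: Urn II has 7 odd of 15, so P(odd|odd moved) = 7/15
If even transferred: Urn II has 6 odd of 15, so P(odd|even moved) = 2/5
By total probability: P(odd) = 3/7*7/15 + 4/7*2/5 = 3/7

3/7


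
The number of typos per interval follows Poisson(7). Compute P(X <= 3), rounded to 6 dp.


P(X<=3) = e^(-7)*7^0/0! + e^(-7)*7^1/1! + e^(-7)*7^2/2! + e^(-7)*7^3/3!
≈ 0.0009118820 + 0.0063831738 + 0.0223411082 + 0.0521292524
= 0.0817654164
≈ 0.081765

0.081765


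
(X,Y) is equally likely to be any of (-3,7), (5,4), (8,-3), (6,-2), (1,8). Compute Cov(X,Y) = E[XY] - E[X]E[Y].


E[X]=17/5, E[Y]=14/5, E[XY]=-29/5
Cov(X,Y) = E[XY] - E[X]E[Y] = -29/5 - 17/5*14/5 = -383/25

-383/25


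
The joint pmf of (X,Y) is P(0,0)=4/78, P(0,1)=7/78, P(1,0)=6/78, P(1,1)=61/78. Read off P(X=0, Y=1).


Read from table: P(X=0, Y=1) = 7/78

7/78


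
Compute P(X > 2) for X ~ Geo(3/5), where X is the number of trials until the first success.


P(X > 2) = P(first 2 trials all fail) = (1-p)^2 = (2/5)^2 = 4/25

4/25


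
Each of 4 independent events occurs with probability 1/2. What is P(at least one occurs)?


P(at least one) = 1 - P(none)
P(none) = (1 - 1/2)^4 = (1/2)^4 = 1/16
P(at least one) = 1 - 1/16 = 15/16

15/16


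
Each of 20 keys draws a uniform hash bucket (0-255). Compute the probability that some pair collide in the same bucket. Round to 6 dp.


P(all different) = prod((256-i)/256 for i=0..19) = 0.466833
P(at least one match) = 1 - 0.466833 = 0.533167

0.533167


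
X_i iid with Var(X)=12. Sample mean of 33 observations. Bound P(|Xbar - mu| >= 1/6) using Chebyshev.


Var(Xbar) = Var(X)/n = 12/33
Chebyshev: P(|Xbar-mu| >= 1/6) <= Var(Xbar)/(1/6)^2 = (4/11)/(1/36) = 144/11
Bound exceeds 1, so trivial bound: 1

1


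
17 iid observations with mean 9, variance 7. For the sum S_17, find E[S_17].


E[S_n] = n*E[X_1] = 17*9 = 153

153


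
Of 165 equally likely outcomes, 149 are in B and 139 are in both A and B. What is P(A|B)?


P(A|B) = P(A∩B)/P(B) = (139/165)/(149/165) = 139/149

139/149


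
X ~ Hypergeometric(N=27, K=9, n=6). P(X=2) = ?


P(X=2) = C(9,2)*C(18,4) / C(27,6)
= 36*3060 / 296010
= 110160/296010 = 1224/3289

1224/3289


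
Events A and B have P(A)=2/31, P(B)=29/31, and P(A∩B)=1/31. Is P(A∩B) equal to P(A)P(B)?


P(A)*P(B) = 2/31*29/31 = 58/961
P(A∩B) = 1/31 != 58/961, so not independent

No, A and B are not independent


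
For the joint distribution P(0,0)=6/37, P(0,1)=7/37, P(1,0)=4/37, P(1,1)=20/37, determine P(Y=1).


P(Y=1) = P(0,1)+P(1,1) = 7/37 + 20/37 = 27/37

27/37


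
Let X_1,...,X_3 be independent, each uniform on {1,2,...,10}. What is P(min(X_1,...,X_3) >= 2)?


P(min >= 2) = P(all X_i >= 2) = (P(X_1 >= 2))^3
= (9/10)^3 = 729/1000

729/1000


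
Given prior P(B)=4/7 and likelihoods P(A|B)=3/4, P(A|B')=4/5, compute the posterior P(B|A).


P(A) = P(A|B)P(B) + P(A|B')P(B') = 3/4*4/7 + 4/5*3/7 = 27/35
P(B|A) = P(A|B)P(B)/P(A) = (3/7)/(27/35) = 5/9

5/9


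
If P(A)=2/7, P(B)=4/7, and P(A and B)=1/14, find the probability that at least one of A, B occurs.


P(A∪B) = P(A) + P(B) - P(A∩B)
= 2/7 + 4/7 - 1/14 = 11/14

11/14


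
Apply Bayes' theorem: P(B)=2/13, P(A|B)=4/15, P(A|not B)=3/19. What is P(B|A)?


P(A) = P(A|B)P(B) + P(A|B')P(B') = 4/15*2/13 + 3/19*11/13 = 647/3705
P(B|A) = P(A|B)P(B)/P(A) = (8/195)/(647/3705) = 152/647

152/647


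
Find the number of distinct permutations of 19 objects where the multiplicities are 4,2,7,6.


19! = 121645100408832000
Denominator: 4!=24 * 2!=2 * 7!=5040 * 6!=720
Coefficient = 121645100408832000 / 174182400 = 698377680

698377680


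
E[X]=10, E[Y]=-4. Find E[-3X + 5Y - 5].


E[-3X + 5Y - 5] = -3*E[X] + 5*E[Y] - 5
= (-3)*(10) + (5)*(-4) + (-5)
= -30 - 20 - 5 = -55

-55


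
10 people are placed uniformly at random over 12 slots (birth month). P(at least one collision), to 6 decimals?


P(all different) = prod((12-i)/12 for i=0..9) = 0.003868
P(at least one match) = 1 - 0.003868 = 0.996132

0.996132


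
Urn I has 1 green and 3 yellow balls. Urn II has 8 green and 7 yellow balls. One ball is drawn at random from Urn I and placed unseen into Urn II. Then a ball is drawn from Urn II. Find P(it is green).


P(transfer green) = 1/4; P(transfer yellow) = 3/4
If green transferred: Urn II has 9 green of 16, so P(green|green moved) = 9/16
If yellow transferred: Urn II has 8 green of 16, so P(green|yellow moved) = 1/2
By total probability: P(green) = 1/4*9/16 + 3/4*1/2 = 33/64

33/64


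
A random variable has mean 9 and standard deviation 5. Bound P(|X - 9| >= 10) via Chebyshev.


k = 10/5 = 2
Chebyshev: P(|X-mu| >= k*sigma) <= 1/k^2 = 1/2^2 = 1/4

1/4


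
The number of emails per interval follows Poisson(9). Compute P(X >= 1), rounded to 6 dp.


P(X>=1) = 1 - P(X<=0) = 1 - (e^(-9)*9^0/0!)
≈ 1 - 0.0001234098 = 0.9998765902
≈ 0.999877

0.999877


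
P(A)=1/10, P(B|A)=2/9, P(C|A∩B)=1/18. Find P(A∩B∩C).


P(A∩B∩C) = P(A) * P(B|A) * P(C|A∩B)
= 1/10 * 2/9 * 1/18
= 1/45 * 1/18 = 1/810

1/810


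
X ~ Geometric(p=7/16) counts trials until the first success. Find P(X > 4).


P(X > 4) = P(first 4 trials all fail) = (1-p)^4 = (9/16)^4 = 6561/65536

6561/65536


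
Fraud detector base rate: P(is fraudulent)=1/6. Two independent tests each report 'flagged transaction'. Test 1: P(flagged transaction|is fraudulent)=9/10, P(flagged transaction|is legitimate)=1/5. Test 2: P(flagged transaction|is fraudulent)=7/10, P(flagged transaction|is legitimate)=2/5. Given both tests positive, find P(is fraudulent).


After test 1: P(+) = 9/10*1/6 + 1/5*5/6 = 19/60
P(B|+) = (3/20)/(19/60) = 9/19
After test 2 (use post1 as new prior): P(+) = 7/10*9/19 + 2/5*10/19 = 103/190
P(B|+,+) = (63/190)/(103/190) = 63/103

63/103


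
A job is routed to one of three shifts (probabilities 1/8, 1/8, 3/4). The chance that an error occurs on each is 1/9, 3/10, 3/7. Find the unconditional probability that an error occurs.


P(A) = P(A|B1)P(B1) + P(A|B2)P(B2) + P(A|B3)P(B3)
= 1/9*1/8 + 3/10*1/8 + 3/7*3/4
= 1/72 + 3/80 + 9/28 = 1879/5040

1879/5040


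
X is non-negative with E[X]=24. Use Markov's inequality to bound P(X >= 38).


Markov: P(X >= a) <= E[X]/a
P(X >= 38) <= 24/38 = 12/19

12/19


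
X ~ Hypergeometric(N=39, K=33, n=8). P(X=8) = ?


P(X=8) = C(33,8)*C(6,0) / C(39,8)
= 13884156*1 / 61523748
= 13884156/61523748 = 2697/11951

2697/11951


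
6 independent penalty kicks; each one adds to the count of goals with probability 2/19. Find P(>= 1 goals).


P(at least one) = 1 - P(none)
P(none) = (1 - 2/19)^6 = (17/19)^6 = 24137569/47045881
P(at least one) = 1 - 24137569/47045881 = 22908312/47045881

22908312/47045881


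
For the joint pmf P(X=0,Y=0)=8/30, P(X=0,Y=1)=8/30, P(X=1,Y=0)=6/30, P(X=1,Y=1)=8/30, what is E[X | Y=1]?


P(Y=1) = 16/30
E[X|Y=1] = (0*8 + 1*8)/16 = 8/16 = 1/2

1/2


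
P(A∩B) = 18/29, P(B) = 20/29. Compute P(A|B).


P(A|B) = P(A∩B)/P(B) = (18/29)/(20/29) = 18/20 = 9/10

9/10


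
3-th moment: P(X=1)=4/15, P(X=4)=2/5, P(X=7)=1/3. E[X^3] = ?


E[X^3] = sum(x^3 * P(x))
= 1*4/15 + 64*2/5 + 343*1/3
= 701/5

701/5


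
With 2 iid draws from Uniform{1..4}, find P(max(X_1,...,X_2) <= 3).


P(max <= 3) = P(all X_i <= 3) = (P(X_1 <= 3))^2
= (3/4)^2 = 9/16

9/16


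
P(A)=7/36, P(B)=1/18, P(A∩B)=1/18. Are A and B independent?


P(A)*P(B) = 7/36*1/18 = 7/648
P(A∩B) = 1/18 != 7/648, so not independent

No, A and B are not independent


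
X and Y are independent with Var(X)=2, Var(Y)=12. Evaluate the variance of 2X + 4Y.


Independence => Cov(X,Y)=0
Var(2X + 4Y) = 2^2*Var(X) + 4^2*Var(Y)
= 4*2 + 16*12 = 200

200


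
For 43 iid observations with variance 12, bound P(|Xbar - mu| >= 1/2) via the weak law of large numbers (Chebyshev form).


Var(Xbar) = Var(X)/n = 12/43
Chebyshev: P(|Xbar-mu| >= 1/2) <= Var(Xbar)/(1/2)^2 = (12/43)/(1/4) = 48/43
Bound exceeds 1, so trivial bound: 1

1


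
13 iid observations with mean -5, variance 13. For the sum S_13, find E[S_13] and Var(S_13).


E[S_n] = n*mu = 13*-5 = -65
Var(S_n) = n*sigma^2 = 13*13 = 169

E[S_13]=-65, Var(S_13)=169


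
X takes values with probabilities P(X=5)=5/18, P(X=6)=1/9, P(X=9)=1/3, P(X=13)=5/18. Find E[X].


E[X] = sum(x * P(x))
= 5*5/18 + 6*1/9 + 9*1/3 + 13*5/18
= 26/3

26/3


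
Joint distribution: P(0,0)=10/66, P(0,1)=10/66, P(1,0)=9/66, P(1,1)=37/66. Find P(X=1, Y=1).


Read from table: P(X=1, Y=1) = 37/66

37/66


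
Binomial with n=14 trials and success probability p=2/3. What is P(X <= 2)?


P(X<=2) = P(X=0) + P(X=1) + P(X=2)
= 1/4782969 + 28/4782969 + 364/4782969
= 131/1594323

131/1594323


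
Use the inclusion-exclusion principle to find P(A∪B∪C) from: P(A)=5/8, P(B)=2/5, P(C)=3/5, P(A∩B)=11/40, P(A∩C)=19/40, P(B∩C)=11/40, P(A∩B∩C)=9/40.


P(A∪B∪C) = P(A)+P(B)+P(C) - P(AB)-P(AC)-P(BC) + P(ABC)
= 5/8+2/5+3/5 - 11/40-19/40-11/40 + 9/40
= 33/40

33/40


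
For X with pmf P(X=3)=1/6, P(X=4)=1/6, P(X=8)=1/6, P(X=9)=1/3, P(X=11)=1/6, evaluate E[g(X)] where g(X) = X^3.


E[X^3] = sum(g(x)*P(x))
= 27*1/6 + 64*1/6 + 512*1/6 + 729*1/3 + 1331*1/6
= 1696/3

1696/3


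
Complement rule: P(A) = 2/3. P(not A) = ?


P(A') = 1 - P(A) = 1 - 2/3 = 1/3

1/3


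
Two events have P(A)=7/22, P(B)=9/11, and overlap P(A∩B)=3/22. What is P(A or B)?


P(A∪B) = P(A) + P(B) - P(A∩B)
= 7/22 + 9/11 - 3/22 = 1

1


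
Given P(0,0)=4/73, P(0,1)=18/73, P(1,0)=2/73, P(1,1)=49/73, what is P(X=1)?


P(X=1) = P(1,0)+P(1,1) = 2/73 + 49/73 = 51/73

51/73


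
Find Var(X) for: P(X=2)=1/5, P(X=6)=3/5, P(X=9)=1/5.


E[X] = 29/5, E[X^2] = 193/5
Var(X) = E[X^2] - (E[X])^2 = 193/5 - (29/5)^2 = 124/25

124/25


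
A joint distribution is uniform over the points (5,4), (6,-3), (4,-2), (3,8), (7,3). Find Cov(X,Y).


E[X]=5, E[Y]=2, E[XY]=39/5
Cov(X,Y) = E[XY] - E[X]E[Y] = 39/5 - 5*2 = -11/5

-11/5


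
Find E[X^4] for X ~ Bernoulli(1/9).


For Bernoulli: X in {0,1}
E[X^4] = 0^4*(1-1/9) + 1^4*1/9 = 1/9

1/9


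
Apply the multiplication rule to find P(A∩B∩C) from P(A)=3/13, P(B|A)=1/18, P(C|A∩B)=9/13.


P(A∩B∩C) = P(A) * P(B|A) * P(C|A∩B)
= 3/13 * 1/18 * 9/13
= 1/78 * 9/13 = 3/338

3/338


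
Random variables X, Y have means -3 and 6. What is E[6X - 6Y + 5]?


E[6X - 6Y + 5] = 6*E[X] - 6*E[Y] + 5
= (6)*(-3) + (-6)*(6) + (5)
= -18 - 36 + 5 = -49

-49


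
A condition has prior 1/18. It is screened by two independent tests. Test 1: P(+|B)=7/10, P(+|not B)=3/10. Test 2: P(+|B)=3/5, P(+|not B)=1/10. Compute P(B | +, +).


After test 1: P(+) = 7/10*1/18 + 3/10*17/18 = 29/90
P(B|+) = (7/180)/(29/90) = 7/58
After test 2 (use post1 as new prior): P(+) = 3/5*7/58 + 1/10*51/58 = 93/580
P(B|+,+) = (21/290)/(93/580) = 14/31

14/31


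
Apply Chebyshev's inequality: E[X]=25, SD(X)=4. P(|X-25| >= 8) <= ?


k = 8/4 = 2
Chebyshev: P(|X-mu| >= k*sigma) <= 1/k^2 = 1/2^2 = 1/4

1/4


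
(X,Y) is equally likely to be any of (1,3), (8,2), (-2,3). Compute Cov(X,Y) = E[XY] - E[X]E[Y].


E[X]=7/3, E[Y]=8/3, E[XY]=13/3
Cov(X,Y) = E[XY] - E[X]E[Y] = 13/3 - 7/3*8/3 = -17/9

-17/9


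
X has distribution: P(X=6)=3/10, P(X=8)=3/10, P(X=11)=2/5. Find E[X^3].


E[X^3] = sum(g(x)*P(x))
= 216*3/10 + 512*3/10 + 1331*2/5
= 3754/5

3754/5


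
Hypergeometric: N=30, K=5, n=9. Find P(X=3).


P(X=3) = C(5,3)*C(25,6) / C(30,9)
= 10*177100 / 14307150
= 1771000/14307150 = 140/1131

140/1131


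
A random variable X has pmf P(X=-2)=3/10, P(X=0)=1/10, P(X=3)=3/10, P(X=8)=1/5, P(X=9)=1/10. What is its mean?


E[X] = sum(x * P(x))
= -2*3/10 + 0*1/10 + 3*3/10 + 8*1/5 + 9*1/10
= 14/5

14/5


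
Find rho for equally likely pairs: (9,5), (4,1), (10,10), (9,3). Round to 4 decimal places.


Cov(X,Y) = 6.0000, Var(X) = 5.5000, Var(Y) = 11.1875
rho = Cov/(sqrt(VarX)*sqrt(VarY)) = 0.7649

0.7649


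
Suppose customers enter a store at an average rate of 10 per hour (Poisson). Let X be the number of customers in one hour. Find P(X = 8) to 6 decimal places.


P(X=8) = e^(-10) * 10^8 / 8!
≈ 0.00004539992976 * 100000000 / 40320
≈ 0.112599

0.112599


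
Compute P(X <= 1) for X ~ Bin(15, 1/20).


P(X<=1) = P(X=0) + P(X=1)
= 15181127029874798299/32768000000000000000 + 2397020057348652363/6553600000000000000
= 13583113658309030057/16384000000000000000

13583113658309030057/16384000000000000000


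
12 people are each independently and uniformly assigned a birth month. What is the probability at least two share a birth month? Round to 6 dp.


P(all different) = prod((12-i)/12 for i=0..11) = 0.000054
P(at least one match) = 1 - 0.000054 = 0.999946

0.999946


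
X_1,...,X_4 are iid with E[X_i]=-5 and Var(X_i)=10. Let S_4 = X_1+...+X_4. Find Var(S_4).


By independence, Var(S_n) = n*Var(X_1) = 4*10 = 40

40


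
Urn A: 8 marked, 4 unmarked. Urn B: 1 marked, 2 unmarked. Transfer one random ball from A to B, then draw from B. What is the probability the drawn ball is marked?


P(transfer marked) = 8/12 = 2/3; P(transfer unmarked) = 1/3
If marked transferred: Urn II has 2 marked of 4, so P(marked|marked moved) = 1/2
If unmarked transferred: Urn II has 1 marked of 4, so P(marked|unmarked moved) = 1/4
By total probability: P(marked) = 2/3*1/2 + 1/3*1/4 = 5/12

5/12


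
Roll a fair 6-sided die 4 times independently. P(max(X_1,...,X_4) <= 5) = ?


P(max <= 5) = P(all X_i <= 5) = (P(X_1 <= 5))^4
= (5/6)^4 = 625/1296

625/1296


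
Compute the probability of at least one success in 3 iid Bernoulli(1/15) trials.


P(at least one) = 1 - P(none)
P(none) = (1 - 1/15)^3 = (14/15)^3 = 2744/3375
P(at least one) = 1 - 2744/3375 = 631/3375

631/3375


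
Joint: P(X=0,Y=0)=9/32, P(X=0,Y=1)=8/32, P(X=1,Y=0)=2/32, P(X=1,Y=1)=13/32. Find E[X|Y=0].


P(Y=0) = 11/32
E[X|Y=0] = (0*9 + 1*2)/11 = 2/11

2/11


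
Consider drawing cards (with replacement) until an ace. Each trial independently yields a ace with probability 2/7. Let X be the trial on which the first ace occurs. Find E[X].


For geometric (trials until first success), E[X] = 1/p = 1/(2/7) = 7/2

7/2


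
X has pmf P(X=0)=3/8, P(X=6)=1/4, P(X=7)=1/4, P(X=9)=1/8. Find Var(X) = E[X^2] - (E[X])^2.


E[X] = 35/8, E[X^2] = 251/8
Var(X) = E[X^2] - (E[X])^2 = 251/8 - (35/8)^2 = 783/64

783/64


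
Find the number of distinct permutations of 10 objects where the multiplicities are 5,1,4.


10! = 3628800
Denominator: 5!=120 * 1!=1 * 4!=24
Coefficient = 3628800 / 2880 = 1260

1260


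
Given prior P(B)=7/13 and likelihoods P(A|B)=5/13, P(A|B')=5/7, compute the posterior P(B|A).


P(A) = P(A|B)P(B) + P(A|B')P(B') = 5/13*7/13 + 5/7*6/13 = 635/1183
P(B|A) = P(A|B)P(B)/P(A) = (35/169)/(635/1183) = 49/127

49/127


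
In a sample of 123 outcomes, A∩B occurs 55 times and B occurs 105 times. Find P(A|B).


P(A|B) = P(A∩B)/P(B) = (55/123)/(105/123) = 55/105 = 11/21

11/21


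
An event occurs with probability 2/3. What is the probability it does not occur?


P(A') = 1 - P(A) = 1 - 2/3 = 1/3

1/3


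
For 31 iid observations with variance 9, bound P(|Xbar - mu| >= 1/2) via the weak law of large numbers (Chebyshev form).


Var(Xbar) = Var(X)/n = 9/31
Chebyshev: P(|Xbar-mu| >= 1/2) <= Var(Xbar)/(1/2)^2 = (9/31)/(1/4) = 36/31
Bound exceeds 1, so trivial bound: 1

1


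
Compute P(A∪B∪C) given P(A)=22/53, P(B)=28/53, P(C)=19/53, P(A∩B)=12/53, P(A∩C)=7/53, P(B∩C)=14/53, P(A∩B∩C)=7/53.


P(A∪B∪C) = P(A)+P(B)+P(C) - P(AB)-P(AC)-P(BC) + P(ABC)
= 22/53+28/53+19/53 - 12/53-7/53-14/53 + 7/53
= 43/53

43/53


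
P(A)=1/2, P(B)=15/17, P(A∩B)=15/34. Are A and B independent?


P(A)*P(B) = 1/2*15/17 = 15/34
P(A∩B) = 15/34, which equals P(A)P(B), so independent

Yes, A and B are independent


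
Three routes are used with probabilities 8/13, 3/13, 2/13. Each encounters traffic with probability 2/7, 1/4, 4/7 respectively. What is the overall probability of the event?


P(A) = P(A|B1)P(B1) + P(A|B2)P(B2) + P(A|B3)P(B3)
= 2/7*8/13 + 1/4*3/13 + 4/7*2/13
= 16/91 + 3/52 + 8/91 = 9/28

9/28


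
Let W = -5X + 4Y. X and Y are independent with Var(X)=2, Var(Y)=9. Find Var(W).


Independence => Cov(X,Y)=0
Var(-5X + 4Y) = (-5)^2*Var(X) + 4^2*Var(Y)
= 25*2 + 16*9 = 194

194


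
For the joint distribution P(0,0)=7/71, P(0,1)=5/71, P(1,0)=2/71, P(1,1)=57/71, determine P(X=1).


P(X=1) = P(1,0)+P(1,1) = 2/71 + 57/71 = 59/71

59/71


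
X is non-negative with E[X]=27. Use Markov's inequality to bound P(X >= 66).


Markov: P(X >= a) <= E[X]/a
P(X >= 66) <= 27/66 = 9/22

9/22


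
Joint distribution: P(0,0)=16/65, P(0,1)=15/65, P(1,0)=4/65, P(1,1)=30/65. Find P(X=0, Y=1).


Read from table: P(X=0, Y=1) = 15/65 = 3/13

3/13


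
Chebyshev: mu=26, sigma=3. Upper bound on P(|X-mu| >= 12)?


k = 12/3 = 4
Chebyshev: P(|X-mu| >= k*sigma) <= 1/k^2 = 1/4^2 = 1/16

1/16


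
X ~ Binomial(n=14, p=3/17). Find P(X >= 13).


P(X>=13) = P(X=13) + P(X=14)
= 312487308/168377826559400929 + 4782969/168377826559400929
= 317270277/168377826559400929

317270277/168377826559400929


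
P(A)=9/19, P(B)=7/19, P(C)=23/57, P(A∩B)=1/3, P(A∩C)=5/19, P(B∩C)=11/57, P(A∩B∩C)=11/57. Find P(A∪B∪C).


P(A∪B∪C) = P(A)+P(B)+P(C) - P(AB)-P(AC)-P(BC) + P(ABC)
= 9/19+7/19+23/57 - 1/3-5/19-11/57 + 11/57
= 37/57

37/57


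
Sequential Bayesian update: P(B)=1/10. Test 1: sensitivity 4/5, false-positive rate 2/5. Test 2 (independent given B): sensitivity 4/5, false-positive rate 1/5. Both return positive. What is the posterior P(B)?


After test 1: P(+) = 4/5*1/10 + 2/5*9/10 = 11/25
P(B|+) = (2/25)/(11/25) = 2/11
After test 2 (use post1 as new prior): P(+) = 4/5*2/11 + 1/5*9/11 = 17/55
P(B|+,+) = (8/55)/(17/55) = 8/17

8/17


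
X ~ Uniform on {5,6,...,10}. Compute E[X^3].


E[X^3] = (1/6) * sum(x^3 for x=5..10)
= 2925/6 = 975/2

975/2


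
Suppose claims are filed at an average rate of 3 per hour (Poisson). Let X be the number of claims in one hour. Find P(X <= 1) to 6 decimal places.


P(X<=1) = e^(-3)*3^0/0! + e^(-3)*3^1/1!
≈ 0.0497870684 + 0.1493612051
= 0.1991482735
≈ 0.199148

0.199148


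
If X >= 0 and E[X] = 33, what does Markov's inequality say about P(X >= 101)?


Markov: P(X >= a) <= E[X]/a
P(X >= 101) <= 33/101

33/101


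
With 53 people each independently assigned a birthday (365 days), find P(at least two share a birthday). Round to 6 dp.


P(all different) = prod((365-i)/365 for i=0..52) = 0.018862
P(at least one match) = 1 - 0.018862 = 0.981138

0.981138


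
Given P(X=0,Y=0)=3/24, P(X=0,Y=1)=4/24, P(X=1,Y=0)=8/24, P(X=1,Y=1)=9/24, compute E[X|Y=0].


P(Y=0) = 11/24
E[X|Y=0] = (0*3 + 1*8)/11 = 8/11

8/11


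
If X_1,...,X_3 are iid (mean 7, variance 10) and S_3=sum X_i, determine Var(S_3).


By independence, Var(S_n) = n*Var(X_1) = 3*10 = 30

30


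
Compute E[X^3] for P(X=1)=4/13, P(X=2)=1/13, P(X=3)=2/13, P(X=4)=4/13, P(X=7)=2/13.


E[X^3] = sum(g(x)*P(x))
= 1*4/13 + 8*1/13 + 27*2/13 + 64*4/13 + 343*2/13
= 1008/13

1008/13


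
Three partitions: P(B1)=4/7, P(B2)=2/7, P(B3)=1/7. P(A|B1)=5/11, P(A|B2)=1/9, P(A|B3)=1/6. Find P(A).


P(A) = P(A|B1)P(B1) + P(A|B2)P(B2) + P(A|B3)P(B3)
= 5/11*4/7 + 1/9*2/7 + 1/6*1/7
= 20/77 + 2/63 + 1/42 = 437/1386

437/1386


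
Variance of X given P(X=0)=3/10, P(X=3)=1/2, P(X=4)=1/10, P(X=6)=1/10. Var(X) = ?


E[X] = 5/2, E[X^2] = 97/10
Var(X) = E[X^2] - (E[X])^2 = 97/10 - (5/2)^2 = 69/20

69/20


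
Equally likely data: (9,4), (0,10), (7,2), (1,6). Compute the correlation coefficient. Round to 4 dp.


Cov(X,Y) = -9.3750, Var(X) = 14.6875, Var(Y) = 8.7500
rho = Cov/(sqrt(VarX)*sqrt(VarY)) = -0.8270

-0.8270


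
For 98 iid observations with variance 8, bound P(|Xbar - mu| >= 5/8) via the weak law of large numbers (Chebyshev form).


Var(Xbar) = Var(X)/n = 8/98
Chebyshev: P(|Xbar-mu| >= 5/8) <= Var(Xbar)/(5/8)^2 = (4/49)/(25/64) = 256/1225

256/1225


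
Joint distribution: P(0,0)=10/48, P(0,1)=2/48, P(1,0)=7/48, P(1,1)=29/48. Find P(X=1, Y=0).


Read from table: P(X=1, Y=0) = 7/48

7/48


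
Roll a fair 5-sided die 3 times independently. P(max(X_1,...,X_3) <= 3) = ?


P(max <= 3) = P(all X_i <= 3) = (P(X_1 <= 3))^3
= (3/5)^3 = 27/125

27/125


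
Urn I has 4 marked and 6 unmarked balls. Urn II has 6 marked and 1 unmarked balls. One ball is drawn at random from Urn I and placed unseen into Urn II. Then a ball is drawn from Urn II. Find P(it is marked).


P(transfer marked) = 4/10 = 2/5; P(transfer unmarked) = 3/5
If marked transferred: Urn II has 7 marked of 8, so P(marked|marked moved) = 7/8
If unmarked transferred: Urn II has 6 marked of 8, so P(marked|unmarked moved) = 3/4
By total probability: P(marked) = 2/5*7/8 + 3/5*3/4 = 4/5

4/5


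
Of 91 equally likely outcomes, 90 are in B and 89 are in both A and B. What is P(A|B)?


P(A|B) = P(A∩B)/P(B) = (89/91)/(90/91) = 89/90

89/90


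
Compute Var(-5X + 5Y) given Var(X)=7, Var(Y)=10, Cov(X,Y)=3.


Var(-5X + 5Y) = (-5)^2*Var(X) + 5^2*Var(Y) + 2*(-5)*5*Cov(X,Y)
= 25*7 + 25*10 - 50*3
= 175 + 250 - 150 = 275

275


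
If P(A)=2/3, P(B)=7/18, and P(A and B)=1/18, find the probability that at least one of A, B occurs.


P(A∪B) = P(A) + P(B) - P(A∩B)
= 2/3 + 7/18 - 1/18 = 1

1


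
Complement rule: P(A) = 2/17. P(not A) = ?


P(A') = 1 - P(A) = 1 - 2/17 = 15/17

15/17


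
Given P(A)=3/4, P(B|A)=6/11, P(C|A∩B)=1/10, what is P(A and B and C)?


P(A∩B∩C) = P(A) * P(B|A) * P(C|A∩B)
= 3/4 * 6/11 * 1/10
= 9/22 * 1/10 = 9/220

9/220


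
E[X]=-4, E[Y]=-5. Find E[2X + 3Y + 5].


E[2X + 3Y + 5] = 2*E[X] + 3*E[Y] + 5
= (2)*(-4) + (3)*(-5) + (5)
= -8 - 15 + 5 = -18

-18


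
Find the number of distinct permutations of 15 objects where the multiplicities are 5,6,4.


15! = 1307674368000
Denominator: 5!=120 * 6!=720 * 4!=24
Coefficient = 1307674368000 / 2073600 = 630630

630630


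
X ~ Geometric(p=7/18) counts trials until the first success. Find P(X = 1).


P(X=1) = (1-p)^0 * p = (11/18)^0 * 7/18
= 1 * 7/18 = 7/18

7/18


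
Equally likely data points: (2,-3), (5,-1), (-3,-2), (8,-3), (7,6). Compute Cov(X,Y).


E[X]=19/5, E[Y]=-3/5, E[XY]=13/5
Cov(X,Y) = E[XY] - E[X]E[Y] = 13/5 - 19/5*-3/5 = 122/25

122/25


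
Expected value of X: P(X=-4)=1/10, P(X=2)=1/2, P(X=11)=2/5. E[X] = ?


E[X] = sum(x * P(x))
= -4*1/10 + 2*1/2 + 11*2/5
= 5

5


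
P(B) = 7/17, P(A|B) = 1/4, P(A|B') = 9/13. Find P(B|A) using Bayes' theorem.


P(A) = P(A|B)P(B) + P(A|B')P(B') = 1/4*7/17 + 9/13*10/17 = 451/884
P(B|A) = P(A|B)P(B)/P(A) = (7/68)/(451/884) = 91/451

91/451


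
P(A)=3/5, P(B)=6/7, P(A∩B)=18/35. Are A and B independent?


P(A)*P(B) = 3/5*6/7 = 18/35
P(A∩B) = 18/35, which equals P(A)P(B), so independent

Yes, A and B are independent


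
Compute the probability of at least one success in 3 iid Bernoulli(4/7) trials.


P(at least one) = 1 - P(none)
P(none) = (1 - 4/7)^3 = (3/7)^3 = 27/343
P(at least one) = 1 - 27/343 = 316/343

316/343


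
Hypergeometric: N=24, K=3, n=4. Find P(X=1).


P(X=1) = C(3,1)*C(21,3) / C(24,4)
= 3*1330 / 10626
= 3990/10626 = 95/253

95/253


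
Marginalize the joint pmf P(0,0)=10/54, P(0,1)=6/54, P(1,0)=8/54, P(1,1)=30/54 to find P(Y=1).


P(Y=1) = P(0,1)+P(1,1) = 6/54 + 30/54 = 36/54 = 2/3

2/3


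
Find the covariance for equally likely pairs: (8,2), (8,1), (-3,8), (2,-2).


E[X]=15/4, E[Y]=9/4, E[XY]=-1
Cov(X,Y) = E[XY] - E[X]E[Y] = -1 - 15/4*9/4 = -151/16

-151/16


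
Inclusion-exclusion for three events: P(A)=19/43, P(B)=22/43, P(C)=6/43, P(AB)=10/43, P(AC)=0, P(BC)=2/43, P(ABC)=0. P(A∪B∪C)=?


P(A∪B∪C) = P(A)+P(B)+P(C) - P(AB)-P(AC)-P(BC) + P(ABC)
= 19/43+22/43+6/43 - 10/43-0-2/43 + 0
= 35/43

35/43


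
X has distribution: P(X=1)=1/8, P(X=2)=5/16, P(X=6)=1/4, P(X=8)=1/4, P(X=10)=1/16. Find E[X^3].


E[X^3] = sum(g(x)*P(x))
= 1*1/8 + 8*5/16 + 216*1/4 + 512*1/4 + 1000*1/16
= 1977/8

1977/8


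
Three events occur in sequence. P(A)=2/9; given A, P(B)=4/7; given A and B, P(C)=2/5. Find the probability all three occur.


P(A∩B∩C) = P(A) * P(B|A) * P(C|A∩B)
= 2/9 * 4/7 * 2/5
= 8/63 * 2/5 = 16/315

16/315


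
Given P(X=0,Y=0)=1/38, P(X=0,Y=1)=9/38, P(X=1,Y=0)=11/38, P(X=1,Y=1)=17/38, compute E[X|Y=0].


P(Y=0) = 12/38
E[X|Y=0] = (0*1 + 1*11)/12 = 11/12

11/12


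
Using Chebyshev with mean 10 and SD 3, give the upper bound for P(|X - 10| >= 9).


k = 9/3 = 3
Chebyshev: P(|X-mu| >= k*sigma) <= 1/k^2 = 1/3^2 = 1/9

1/9


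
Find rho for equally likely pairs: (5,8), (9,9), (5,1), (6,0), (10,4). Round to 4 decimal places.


Cov(X,Y) = 2.4000, Var(X) = 4.4000, Var(Y) = 13.0400
rho = Cov/(sqrt(VarX)*sqrt(VarY)) = 0.3168

0.3168


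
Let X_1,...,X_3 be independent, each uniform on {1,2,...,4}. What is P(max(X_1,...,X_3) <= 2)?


P(max <= 2) = P(all X_i <= 2) = (P(X_1 <= 2))^3
= (2/4)^3 = (1/2)^3 = 1/8

1/8


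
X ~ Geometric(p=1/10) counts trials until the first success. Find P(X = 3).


P(X=3) = (1-p)^2 * p = (9/10)^2 * 1/10
= 81/100 * 1/10 = 81/1000

81/1000


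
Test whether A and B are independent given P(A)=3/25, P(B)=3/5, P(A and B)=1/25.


P(A)*P(B) = 3/25*3/5 = 9/125
P(A∩B) = 1/25 != 9/125, so not independent

No, A and B are not independent


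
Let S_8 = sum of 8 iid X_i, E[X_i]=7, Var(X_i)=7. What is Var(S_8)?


By independence, Var(S_n) = n*Var(X_1) = 8*7 = 56

56


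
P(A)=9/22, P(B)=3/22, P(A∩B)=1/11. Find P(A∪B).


P(A∪B) = P(A) + P(B) - P(A∩B)
= 9/22 + 3/22 - 1/11 = 5/11

5/11


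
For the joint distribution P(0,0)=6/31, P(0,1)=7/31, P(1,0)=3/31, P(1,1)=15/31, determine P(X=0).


P(X=0) = P(0,0)+P(0,1) = 6/31 + 7/31 = 13/31

13/31


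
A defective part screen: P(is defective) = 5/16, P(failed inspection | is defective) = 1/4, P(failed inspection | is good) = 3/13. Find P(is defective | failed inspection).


P(A) = P(A|B)P(B) + P(A|B')P(B') = 1/4*5/16 + 3/13*11/16 = 197/832
P(B|A) = P(A|B)P(B)/P(A) = (5/64)/(197/832) = 65/197

65/197


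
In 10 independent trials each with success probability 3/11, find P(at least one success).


P(at least one) = 1 - P(none)
P(none) = (1 - 3/11)^10 = (8/11)^10 = 1073741824/25937424601
P(at least one) = 1 - 1073741824/25937424601 = 24863682777/25937424601

24863682777/25937424601


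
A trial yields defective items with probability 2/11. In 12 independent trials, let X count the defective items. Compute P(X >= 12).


P(X>=12) = P(X=12)
= 4096/3138428376721
= 4096/3138428376721

4096/3138428376721


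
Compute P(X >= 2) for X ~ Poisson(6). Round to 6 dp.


P(X>=2) = 1 - P(X<=1) = 1 - (e^(-6)*6^0/0! + e^(-6)*6^1/1!)
≈ 1 - (0.0024787522 + 0.0148725131)
= 1 - 0.0173512653 = 0.9826487347
≈ 0.982649

0.982649


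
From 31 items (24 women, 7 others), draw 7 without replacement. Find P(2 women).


P(X=2) = C(24,2)*C(7,5) / C(31,7)
= 276*21 / 2629575
= 5796/2629575 = 644/292175

644/292175


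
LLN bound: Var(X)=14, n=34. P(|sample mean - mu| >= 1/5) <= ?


Var(Xbar) = Var(X)/n = 14/34
Chebyshev: P(|Xbar-mu| >= 1/5) <= Var(Xbar)/(1/5)^2 = (7/17)/(1/25) = 175/17
Bound exceeds 1, so trivial bound: 1

1


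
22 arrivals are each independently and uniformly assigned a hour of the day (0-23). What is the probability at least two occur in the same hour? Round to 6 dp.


P(all different) = prod((24-i)/24 for i=0..21) = 0.000000
P(at least one match) = 1 - 0.000000 = 1.000000

1.000000


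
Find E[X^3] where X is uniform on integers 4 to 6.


E[X^3] = (1/3) * sum(x^3 for x=4..6)
= 405/3 = 135

135


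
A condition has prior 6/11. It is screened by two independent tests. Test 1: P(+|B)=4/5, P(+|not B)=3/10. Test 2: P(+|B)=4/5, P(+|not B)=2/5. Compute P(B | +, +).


After test 1: P(+) = 4/5*6/11 + 3/10*5/11 = 63/110
P(B|+) = (24/55)/(63/110) = 16/21
After test 2 (use post1 as new prior): P(+) = 4/5*16/21 + 2/5*5/21 = 74/105
P(B|+,+) = (64/105)/(74/105) = 32/37

32/37


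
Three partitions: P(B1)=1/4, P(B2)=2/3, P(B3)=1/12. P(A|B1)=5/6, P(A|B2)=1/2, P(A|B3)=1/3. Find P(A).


P(A) = P(A|B1)P(B1) + P(A|B2)P(B2) + P(A|B3)P(B3)
= 5/6*1/4 + 1/2*2/3 + 1/3*1/12
= 5/24 + 1/3 + 1/36 = 41/72

41/72


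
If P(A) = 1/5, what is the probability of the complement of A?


P(A') = 1 - P(A) = 1 - 1/5 = 4/5

4/5


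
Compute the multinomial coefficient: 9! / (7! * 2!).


9! = 362880
Denominator: 7!=5040 * 2!=2
Coefficient = 362880 / 10080 = 36

36


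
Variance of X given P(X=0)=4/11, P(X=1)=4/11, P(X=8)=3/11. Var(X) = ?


E[X] = 28/11, E[X^2] = 196/11
Var(X) = E[X^2] - (E[X])^2 = 196/11 - (28/11)^2 = 1372/121

1372/121


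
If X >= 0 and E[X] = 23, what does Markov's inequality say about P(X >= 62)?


Markov: P(X >= a) <= E[X]/a
P(X >= 62) <= 23/62

23/62


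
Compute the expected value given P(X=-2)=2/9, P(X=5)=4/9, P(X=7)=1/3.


E[X] = sum(x * P(x))
= -2*2/9 + 5*4/9 + 7*1/3
= 37/9

37/9


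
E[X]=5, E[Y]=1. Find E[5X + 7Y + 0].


E[5X + 7Y + 0] = 5*E[X] + 7*E[Y] + 0
= (5)*(5) + (7)*(1) + (0)
= 25 + 7 + 0 = 32

32


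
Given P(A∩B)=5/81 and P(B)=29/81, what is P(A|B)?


P(A|B) = P(A∩B)/P(B) = (5/81)/(29/81) = 5/29

5/29


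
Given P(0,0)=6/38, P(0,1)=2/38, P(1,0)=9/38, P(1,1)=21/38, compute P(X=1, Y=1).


Read from table: P(X=1, Y=1) = 21/38

21/38


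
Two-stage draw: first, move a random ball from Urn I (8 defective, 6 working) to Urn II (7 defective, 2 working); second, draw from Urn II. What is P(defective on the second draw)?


P(transfer defective) = 8/14 = 4/7; P(transfer working) = 3/7
If defective transferred: Urn II has 8 defective of 10, so P(defective|defective moved) = 4/5
If working transferred: Urn II has 7 defective of 10, so P(defective|working moved) = 7/10
By total probability: P(defective) = 4/7*4/5 + 3/7*7/10 = 53/70

53/70


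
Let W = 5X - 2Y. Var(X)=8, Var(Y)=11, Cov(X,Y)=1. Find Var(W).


Var(5X - 2Y) = 5^2*Var(X) + (-2)^2*Var(Y) + 2*5*(-2)*Cov(X,Y)
= 25*8 + 4*11 - 20*1
= 200 + 44 - 20 = 224

224


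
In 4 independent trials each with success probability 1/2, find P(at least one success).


P(at least one) = 1 - P(none)
P(none) = (1 - 1/2)^4 = (1/2)^4 = 1/16
P(at least one) = 1 - 1/16 = 15/16

15/16


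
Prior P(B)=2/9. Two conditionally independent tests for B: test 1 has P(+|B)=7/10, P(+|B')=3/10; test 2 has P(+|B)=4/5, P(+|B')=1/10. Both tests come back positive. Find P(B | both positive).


After test 1: P(+) = 7/10*2/9 + 3/10*7/9 = 7/18
P(B|+) = (7/45)/(7/18) = 2/5
After test 2 (use post1 as new prior): P(+) = 4/5*2/5 + 1/10*3/5 = 19/50
P(B|+,+) = (8/25)/(19/50) = 16/19

16/19


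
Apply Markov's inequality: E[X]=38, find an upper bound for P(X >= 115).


Markov: P(X >= a) <= E[X]/a
P(X >= 115) <= 38/115

38/115


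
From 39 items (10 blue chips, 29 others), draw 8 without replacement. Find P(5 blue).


P(X=5) = C(10,5)*C(29,3) / C(39,8)
= 252*3654 / 61523748
= 920808/61523748 = 25578/1708993

25578/1708993


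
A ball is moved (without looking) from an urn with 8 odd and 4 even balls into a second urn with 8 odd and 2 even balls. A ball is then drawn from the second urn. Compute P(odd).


P(transfer odd) = 8/12 = 2/3; P(transfer even) = 1/3
If odd transferred: Urn II has 9 odd of 11, so P(odd|odd moved) = 9/11
If even transferred: Urn II has 8 odd of 11, so P(odd|even moved) = 8/11
By total probability: P(odd) = 2/3*9/11 + 1/3*8/11 = 26/33

26/33


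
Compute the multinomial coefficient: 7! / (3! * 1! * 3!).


7! = 5040
Denominator: 3!=6 * 1!=1 * 3!=6
Coefficient = 5040 / 36 = 140

140


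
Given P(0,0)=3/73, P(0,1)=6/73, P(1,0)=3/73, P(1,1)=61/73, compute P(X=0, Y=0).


Read from table: P(X=0, Y=0) = 3/73

3/73


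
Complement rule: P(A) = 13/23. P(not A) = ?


P(A') = 1 - P(A) = 1 - 13/23 = 10/23

10/23


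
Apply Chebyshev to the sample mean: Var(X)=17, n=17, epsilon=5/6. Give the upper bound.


Var(Xbar) = Var(X)/n = 17/17
Chebyshev: P(|Xbar-mu| >= 5/6) <= Var(Xbar)/(5/6)^2 = 1/(25/36) = 36/25
Bound exceeds 1, so trivial bound: 1

1


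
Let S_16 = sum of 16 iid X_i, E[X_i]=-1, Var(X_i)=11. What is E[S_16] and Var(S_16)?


E[S_n] = n*mu = 16*-1 = -16
Var(S_n) = n*sigma^2 = 16*11 = 176

E[S_16]=-16, Var(S_16)=176


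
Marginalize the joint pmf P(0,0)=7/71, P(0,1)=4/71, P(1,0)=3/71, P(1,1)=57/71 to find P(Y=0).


P(Y=0) = P(0,0)+P(1,0) = 7/71 + 3/71 = 10/71

10/71


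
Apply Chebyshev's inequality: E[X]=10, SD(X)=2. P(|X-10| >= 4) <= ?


k = 4/2 = 2
Chebyshev: P(|X-mu| >= k*sigma) <= 1/k^2 = 1/2^2 = 1/4

1/4


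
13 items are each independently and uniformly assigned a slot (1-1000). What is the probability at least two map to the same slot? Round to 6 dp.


P(all different) = prod((1000-i)/1000 for i=0..12) = 0.924662
P(at least one match) = 1 - 0.924662 = 0.075338

0.075338


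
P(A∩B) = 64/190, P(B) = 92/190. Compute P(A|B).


P(A|B) = P(A∩B)/P(B) = (64/190)/(92/190) = 64/92 = 16/23

16/23


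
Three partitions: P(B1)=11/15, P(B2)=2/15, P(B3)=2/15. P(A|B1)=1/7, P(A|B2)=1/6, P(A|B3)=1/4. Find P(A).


P(A) = P(A|B1)P(B1) + P(A|B2)P(B2) + P(A|B3)P(B3)
= 1/7*11/15 + 1/6*2/15 + 1/4*2/15
= 11/105 + 1/45 + 1/30 = 101/630

101/630


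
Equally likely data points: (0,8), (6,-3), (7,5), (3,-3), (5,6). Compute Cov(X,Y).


E[X]=21/5, E[Y]=13/5, E[XY]=38/5
Cov(X,Y) = E[XY] - E[X]E[Y] = 38/5 - 21/5*13/5 = -83/25

-83/25


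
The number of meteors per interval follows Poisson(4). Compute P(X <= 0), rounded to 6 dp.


P(X<=0) = e^(-4)*4^0/0!
≈ 0.0183156389
≈ 0.018316

0.018316


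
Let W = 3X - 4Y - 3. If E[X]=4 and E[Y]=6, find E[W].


E[3X - 4Y - 3] = 3*E[X] - 4*E[Y] - 3
= (3)*(4) + (-4)*(6) + (-3)
= 12 - 24 - 3 = -15

-15


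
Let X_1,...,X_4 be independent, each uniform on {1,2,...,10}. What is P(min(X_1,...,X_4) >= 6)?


P(min >= 6) = P(all X_i >= 6) = (P(X_1 >= 6))^4
= (5/10)^4 = (1/2)^4 = 1/16

1/16


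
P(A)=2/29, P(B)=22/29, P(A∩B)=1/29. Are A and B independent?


P(A)*P(B) = 2/29*22/29 = 44/841
P(A∩B) = 1/29 != 44/841, so not independent

No, A and B are not independent


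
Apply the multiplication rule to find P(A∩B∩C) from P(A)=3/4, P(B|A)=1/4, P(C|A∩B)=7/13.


P(A∩B∩C) = P(A) * P(B|A) * P(C|A∩B)
= 3/4 * 1/4 * 7/13
= 3/16 * 7/13 = 21/208

21/208


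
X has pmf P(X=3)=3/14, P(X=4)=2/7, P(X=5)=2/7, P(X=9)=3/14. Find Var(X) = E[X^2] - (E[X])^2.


E[X] = 36/7, E[X^2] = 31
Var(X) = E[X^2] - (E[X])^2 = 31 - (36/7)^2 = 223/49

223/49


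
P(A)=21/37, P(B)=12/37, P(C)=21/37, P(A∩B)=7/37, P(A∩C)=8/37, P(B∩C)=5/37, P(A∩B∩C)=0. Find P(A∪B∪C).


P(A∪B∪C) = P(A)+P(B)+P(C) - P(AB)-P(AC)-P(BC) + P(ABC)
= 21/37+12/37+21/37 - 7/37-8/37-5/37 + 0
= 34/37

34/37


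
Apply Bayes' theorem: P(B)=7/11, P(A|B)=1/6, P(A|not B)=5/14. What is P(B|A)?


P(A) = P(A|B)P(B) + P(A|B')P(B') = 1/6*7/11 + 5/14*4/11 = 109/462
P(B|A) = P(A|B)P(B)/P(A) = (7/66)/(109/462) = 49/109

49/109


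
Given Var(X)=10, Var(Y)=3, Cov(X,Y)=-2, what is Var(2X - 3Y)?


Var(2X - 3Y) = 2^2*Var(X) + (-3)^2*Var(Y) + 2*2*(-3)*Cov(X,Y)
= 4*10 + 9*3 - 12*(-2)
= 40 + 27 + 24 = 91

91


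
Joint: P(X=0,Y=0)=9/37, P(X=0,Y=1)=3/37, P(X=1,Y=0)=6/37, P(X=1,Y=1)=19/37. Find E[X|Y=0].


P(Y=0) = 15/37
E[X|Y=0] = (0*9 + 1*6)/15 = 6/15 = 2/5

2/5


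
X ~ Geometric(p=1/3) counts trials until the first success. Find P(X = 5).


P(X=5) = (1-p)^4 * p = (2/3)^4 * 1/3
= 16/81 * 1/3 = 16/243

16/243


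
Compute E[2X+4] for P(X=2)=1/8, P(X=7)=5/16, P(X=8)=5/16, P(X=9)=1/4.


E[2X+4] = sum(g(x)*P(x))
= 8*1/8 + 18*5/16 + 20*5/16 + 22*1/4
= 147/8

147/8
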